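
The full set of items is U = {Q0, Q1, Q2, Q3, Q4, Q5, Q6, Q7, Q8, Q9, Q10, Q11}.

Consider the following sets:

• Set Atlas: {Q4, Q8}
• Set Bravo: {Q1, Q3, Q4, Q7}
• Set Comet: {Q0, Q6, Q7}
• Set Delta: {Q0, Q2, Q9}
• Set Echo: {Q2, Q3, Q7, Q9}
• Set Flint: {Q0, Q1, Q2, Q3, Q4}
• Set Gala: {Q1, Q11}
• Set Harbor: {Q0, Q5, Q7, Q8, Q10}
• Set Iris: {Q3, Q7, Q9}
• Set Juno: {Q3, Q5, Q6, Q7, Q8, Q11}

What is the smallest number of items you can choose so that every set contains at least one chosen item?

H = {Q0, Q1, Q3, Q4} meets every set (each contains at least one member of H), and |H| = 4.
No choice of 3 items meets every set, so 4 is the minimum.

4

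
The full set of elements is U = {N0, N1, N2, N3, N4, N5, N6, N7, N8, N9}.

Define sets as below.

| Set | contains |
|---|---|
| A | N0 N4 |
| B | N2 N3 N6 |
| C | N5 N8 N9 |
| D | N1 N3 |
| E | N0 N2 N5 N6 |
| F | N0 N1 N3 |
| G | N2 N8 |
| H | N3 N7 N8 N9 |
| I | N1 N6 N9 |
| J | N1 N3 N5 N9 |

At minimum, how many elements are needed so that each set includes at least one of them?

The 4 elements {N1, N2, N4, N9} hit every set.
No choice of 3 elements meets every set, so 4 is the minimum.

4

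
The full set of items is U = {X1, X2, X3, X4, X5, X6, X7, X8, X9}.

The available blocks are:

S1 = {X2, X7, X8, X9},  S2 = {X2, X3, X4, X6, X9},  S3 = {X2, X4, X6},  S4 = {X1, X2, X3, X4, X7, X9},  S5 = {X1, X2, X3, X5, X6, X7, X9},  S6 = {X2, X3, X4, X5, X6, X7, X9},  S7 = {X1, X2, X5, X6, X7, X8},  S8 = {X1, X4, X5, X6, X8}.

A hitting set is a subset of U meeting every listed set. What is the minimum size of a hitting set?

The 2 items {X2, X4} hit every block.
No single item lies in every block, so at least 2 are needed and 2 is optimal.

2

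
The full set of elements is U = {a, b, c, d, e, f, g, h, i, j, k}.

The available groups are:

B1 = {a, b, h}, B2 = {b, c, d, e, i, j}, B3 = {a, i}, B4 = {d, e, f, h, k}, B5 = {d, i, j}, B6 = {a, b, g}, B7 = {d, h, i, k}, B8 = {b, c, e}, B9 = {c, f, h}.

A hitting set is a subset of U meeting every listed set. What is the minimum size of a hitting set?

T = {b, f, i} meets every group (each contains at least one member of T), and |T| = 3.
The groups B5, B6, B9 are pairwise disjoint, so any hitting set needs a separate element for each — at least 3. Hence 3 is optimal.

3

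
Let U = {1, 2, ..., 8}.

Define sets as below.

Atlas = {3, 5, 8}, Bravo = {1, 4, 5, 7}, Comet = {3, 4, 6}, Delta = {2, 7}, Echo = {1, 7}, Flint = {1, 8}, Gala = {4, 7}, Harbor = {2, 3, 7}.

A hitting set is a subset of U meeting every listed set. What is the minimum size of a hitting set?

H = {3, 7, 8} meets every set (each contains at least one member of H), and |H| = 3.
The sets Comet, Delta, Flint are pairwise disjoint, so any hitting set needs a separate point for each — at least 3. Hence 3 is optimal.

3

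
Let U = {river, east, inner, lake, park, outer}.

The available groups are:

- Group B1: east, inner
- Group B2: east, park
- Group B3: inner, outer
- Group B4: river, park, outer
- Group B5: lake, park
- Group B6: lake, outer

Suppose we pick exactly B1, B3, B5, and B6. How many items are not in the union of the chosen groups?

Union of B1, B3, B5, B6 = {east, inner, lake, park, outer}.
Not covered: river — 1 item.

1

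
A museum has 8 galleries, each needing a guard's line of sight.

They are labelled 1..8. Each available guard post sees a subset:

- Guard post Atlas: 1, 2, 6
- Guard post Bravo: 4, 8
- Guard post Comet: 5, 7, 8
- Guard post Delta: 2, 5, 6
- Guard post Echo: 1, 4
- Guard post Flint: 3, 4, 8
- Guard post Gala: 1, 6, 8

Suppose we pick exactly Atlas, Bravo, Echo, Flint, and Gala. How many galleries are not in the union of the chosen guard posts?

Union of Atlas, Bravo, Echo, Flint, Gala = {1, 2, 3, 4, 6, 8}.
Not covered: 5, 7 — 2 galleries.

2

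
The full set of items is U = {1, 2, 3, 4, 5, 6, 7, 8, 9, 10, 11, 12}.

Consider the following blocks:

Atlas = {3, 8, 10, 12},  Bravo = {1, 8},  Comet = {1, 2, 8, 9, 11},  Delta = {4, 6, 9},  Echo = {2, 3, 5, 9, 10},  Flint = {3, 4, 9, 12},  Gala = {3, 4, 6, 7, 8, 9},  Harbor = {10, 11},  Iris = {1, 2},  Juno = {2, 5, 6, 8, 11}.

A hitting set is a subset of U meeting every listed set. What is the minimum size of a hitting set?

4

Take H = {1, 8, 9, 11}. Each listed block contains at least one of these, so H is a hitting set of size 4.
No choice of 3 items meets every block, so 4 is the minimum.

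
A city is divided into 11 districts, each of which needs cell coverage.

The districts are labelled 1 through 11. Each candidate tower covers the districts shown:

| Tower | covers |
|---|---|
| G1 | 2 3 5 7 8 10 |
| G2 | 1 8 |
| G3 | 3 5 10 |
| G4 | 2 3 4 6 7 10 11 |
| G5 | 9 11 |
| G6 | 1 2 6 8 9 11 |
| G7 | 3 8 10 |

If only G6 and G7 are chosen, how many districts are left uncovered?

Union of G6, G7 = {1, 2, 3, 6, 8, 9, 10, 11}.
Not covered: 4, 5, 7 — 3 districts.

3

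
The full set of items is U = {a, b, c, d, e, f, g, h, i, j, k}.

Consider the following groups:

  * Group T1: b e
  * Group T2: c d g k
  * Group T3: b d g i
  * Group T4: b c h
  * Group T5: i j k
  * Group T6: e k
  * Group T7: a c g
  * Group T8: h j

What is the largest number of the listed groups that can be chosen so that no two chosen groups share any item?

T1, T5, T7 are pairwise disjoint (T1={b,e}; T5={i,j,k}; T7={a,c,g}).
Every remaining group overlaps one of these, and no 4 of the listed groups are pairwise disjoint, so 3 is the maximum.

3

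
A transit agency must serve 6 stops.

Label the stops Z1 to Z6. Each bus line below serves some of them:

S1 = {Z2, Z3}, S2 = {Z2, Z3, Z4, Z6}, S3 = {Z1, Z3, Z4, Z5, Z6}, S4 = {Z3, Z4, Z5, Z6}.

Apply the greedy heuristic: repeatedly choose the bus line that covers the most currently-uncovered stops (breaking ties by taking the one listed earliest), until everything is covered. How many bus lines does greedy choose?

2

Greedy: pick S3 (covers 5 new) → pick S1 (covers 1 new). Total picks: 2.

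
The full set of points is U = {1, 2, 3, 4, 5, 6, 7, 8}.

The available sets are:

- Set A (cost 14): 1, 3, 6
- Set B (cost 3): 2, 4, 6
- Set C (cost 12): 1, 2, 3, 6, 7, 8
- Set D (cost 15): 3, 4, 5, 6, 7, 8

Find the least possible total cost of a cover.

27

C, D together cover every point (C ∪ D = {1, 2, 3, 4, 5, 6, 7, 8}); total cost 12 + 15 = 27.
The greedy pick B, C, D costs 30; no covering selection beats 27.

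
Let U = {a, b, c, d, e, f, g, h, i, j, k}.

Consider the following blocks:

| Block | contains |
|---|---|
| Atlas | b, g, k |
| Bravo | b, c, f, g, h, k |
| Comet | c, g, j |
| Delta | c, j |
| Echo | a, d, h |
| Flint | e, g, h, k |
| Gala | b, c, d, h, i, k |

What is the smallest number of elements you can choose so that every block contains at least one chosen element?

3

T = {c, h, k} meets every block (each contains at least one member of T), and |T| = 3.
The blocks Atlas, Delta, Echo are pairwise disjoint, so any hitting set needs a separate element for each — at least 3. Hence 3 is optimal.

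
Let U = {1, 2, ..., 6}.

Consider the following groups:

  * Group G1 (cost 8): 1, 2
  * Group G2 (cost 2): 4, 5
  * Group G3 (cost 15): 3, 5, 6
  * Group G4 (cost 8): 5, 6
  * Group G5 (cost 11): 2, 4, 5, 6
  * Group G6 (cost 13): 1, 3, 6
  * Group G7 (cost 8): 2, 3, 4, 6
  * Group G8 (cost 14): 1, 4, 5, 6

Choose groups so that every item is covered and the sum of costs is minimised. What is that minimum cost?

G1, G2, G7 together cover every item (G1 ∪ G2 ∪ G7 = {1, 2, 3, 4, 5, 6}); total cost 8 + 2 + 8 = 18.
No covering selection has total cost below 18.

18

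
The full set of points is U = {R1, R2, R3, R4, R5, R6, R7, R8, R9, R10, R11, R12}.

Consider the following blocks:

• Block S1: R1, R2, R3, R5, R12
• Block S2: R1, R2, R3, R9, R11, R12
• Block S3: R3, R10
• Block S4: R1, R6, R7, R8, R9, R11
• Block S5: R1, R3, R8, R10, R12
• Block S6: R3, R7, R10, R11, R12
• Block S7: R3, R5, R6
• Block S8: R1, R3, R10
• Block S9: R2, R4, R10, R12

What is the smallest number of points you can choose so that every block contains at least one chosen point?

3

The 3 points {R3, R6, R12} hit every block.
No choice of 2 points meets every block, so 3 is the minimum.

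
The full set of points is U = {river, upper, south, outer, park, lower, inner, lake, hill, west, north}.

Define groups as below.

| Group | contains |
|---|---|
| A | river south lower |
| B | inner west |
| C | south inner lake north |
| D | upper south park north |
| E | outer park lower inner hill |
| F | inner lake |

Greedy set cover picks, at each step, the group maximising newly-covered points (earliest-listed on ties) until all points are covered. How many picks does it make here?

5

Greedy: pick E (covers 5 new) → pick C (covers 3 new) → pick A (covers 1 new) → pick B (covers 1 new) → pick D (covers 1 new). Total picks: 5.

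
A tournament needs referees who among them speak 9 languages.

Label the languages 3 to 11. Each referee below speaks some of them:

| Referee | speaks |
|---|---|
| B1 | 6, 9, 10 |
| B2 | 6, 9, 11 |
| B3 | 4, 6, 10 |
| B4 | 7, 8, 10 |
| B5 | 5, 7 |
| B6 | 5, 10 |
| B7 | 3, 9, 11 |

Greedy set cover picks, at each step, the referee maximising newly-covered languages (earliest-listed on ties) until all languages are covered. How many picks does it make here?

Greedy: pick B1 (covers 3 new) → pick B4 (covers 2 new) → pick B7 (covers 2 new) → pick B3 (covers 1 new) → pick B5 (covers 1 new). Total picks: 5.
(The true minimum cover uses only 4 referees, so greedy is not optimal here.)

5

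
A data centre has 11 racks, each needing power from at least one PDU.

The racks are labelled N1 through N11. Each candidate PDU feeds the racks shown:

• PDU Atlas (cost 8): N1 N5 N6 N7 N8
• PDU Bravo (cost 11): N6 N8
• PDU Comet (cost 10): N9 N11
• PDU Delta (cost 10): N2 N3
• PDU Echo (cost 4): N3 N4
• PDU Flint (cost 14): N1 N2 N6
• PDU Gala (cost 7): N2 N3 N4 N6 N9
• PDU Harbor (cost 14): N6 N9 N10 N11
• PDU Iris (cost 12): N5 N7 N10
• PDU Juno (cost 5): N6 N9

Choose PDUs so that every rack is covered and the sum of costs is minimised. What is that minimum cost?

29

Atlas, Gala, Harbor together cover every rack (Atlas ∪ Gala ∪ Harbor = {N1, N2, N3, N4, N5, N6, N7, N8, N9, N10, N11}); total cost 8 + 7 + 14 = 29.
No covering selection has total cost below 29.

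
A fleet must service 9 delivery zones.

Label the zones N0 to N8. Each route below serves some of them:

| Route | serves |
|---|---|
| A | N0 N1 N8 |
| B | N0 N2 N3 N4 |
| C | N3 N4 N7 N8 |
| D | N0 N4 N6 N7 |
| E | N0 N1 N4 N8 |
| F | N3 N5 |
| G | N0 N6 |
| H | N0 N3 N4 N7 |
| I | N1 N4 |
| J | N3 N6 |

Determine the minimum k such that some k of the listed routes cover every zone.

4

B and D and E and F together: B ∪ D ∪ E ∪ F = {N0, N1, N2, N3, N4, N5, N6, N7, N8} — every zone is covered.
Only B contains N2, so B is forced; the remaining 5 zones need at least 3 more routes (each remaining route adds at most 2) — so at least 4 routes are needed, and 4 is optimal.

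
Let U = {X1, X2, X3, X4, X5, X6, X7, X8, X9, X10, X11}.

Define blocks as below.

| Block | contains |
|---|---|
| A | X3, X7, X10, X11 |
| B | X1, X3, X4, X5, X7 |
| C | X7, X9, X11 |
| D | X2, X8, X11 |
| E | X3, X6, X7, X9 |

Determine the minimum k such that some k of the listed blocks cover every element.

A and B and D and E together: A ∪ B ∪ D ∪ E = {X1, X2, X3, X4, X5, X6, X7, X8, X9, X10, X11} — every element is covered.
Only E contains X6, so E is forced; the remaining 7 elements need at least 3 more blocks (each remaining block adds at most 3) — so at least 4 blocks are needed, and 4 is optimal.

4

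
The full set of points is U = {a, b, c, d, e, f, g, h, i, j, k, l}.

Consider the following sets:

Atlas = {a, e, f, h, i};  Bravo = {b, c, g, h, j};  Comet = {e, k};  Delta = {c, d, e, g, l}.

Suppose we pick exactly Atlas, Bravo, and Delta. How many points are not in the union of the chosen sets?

Union of Atlas, Bravo, Delta = {a, b, c, d, e, f, g, h, i, j, l}.
Not covered: k — 1 point.

1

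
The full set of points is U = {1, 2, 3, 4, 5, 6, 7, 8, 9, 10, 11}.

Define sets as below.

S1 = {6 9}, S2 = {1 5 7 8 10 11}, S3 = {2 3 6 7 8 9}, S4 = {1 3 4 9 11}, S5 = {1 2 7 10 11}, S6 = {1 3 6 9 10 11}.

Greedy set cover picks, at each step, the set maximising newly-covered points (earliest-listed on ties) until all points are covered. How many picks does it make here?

Greedy: pick S2 (covers 6 new) → pick S3 (covers 4 new) → pick S4 (covers 1 new). Total picks: 3.

3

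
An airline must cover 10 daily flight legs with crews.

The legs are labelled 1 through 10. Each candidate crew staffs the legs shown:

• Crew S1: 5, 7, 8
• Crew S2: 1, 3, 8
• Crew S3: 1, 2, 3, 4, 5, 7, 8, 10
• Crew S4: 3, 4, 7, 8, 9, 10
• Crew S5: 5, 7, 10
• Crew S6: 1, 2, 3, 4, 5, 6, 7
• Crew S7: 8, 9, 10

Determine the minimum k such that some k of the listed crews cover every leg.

Take {S4, S6}. Their union is {1, 2, 3, 4, 5, 6, 7, 8, 9, 10}, which is all 10 legs.
No single crew has all 10 legs (the largest, S3, has 8), so 2 is optimal.

2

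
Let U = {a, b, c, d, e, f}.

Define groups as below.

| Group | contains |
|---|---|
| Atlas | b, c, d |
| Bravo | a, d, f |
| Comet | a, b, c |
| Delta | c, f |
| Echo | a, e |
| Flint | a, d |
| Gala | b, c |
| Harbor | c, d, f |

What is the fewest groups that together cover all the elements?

3

Take {Atlas, Bravo, Echo}. Their union is {a, b, c, d, e, f}, which is all 6 elements.
Only Echo contains e, so Echo is forced; the remaining 4 elements need at least 2 more groups (each remaining group adds at most 3) — so at least 3 groups are needed, and 3 is optimal.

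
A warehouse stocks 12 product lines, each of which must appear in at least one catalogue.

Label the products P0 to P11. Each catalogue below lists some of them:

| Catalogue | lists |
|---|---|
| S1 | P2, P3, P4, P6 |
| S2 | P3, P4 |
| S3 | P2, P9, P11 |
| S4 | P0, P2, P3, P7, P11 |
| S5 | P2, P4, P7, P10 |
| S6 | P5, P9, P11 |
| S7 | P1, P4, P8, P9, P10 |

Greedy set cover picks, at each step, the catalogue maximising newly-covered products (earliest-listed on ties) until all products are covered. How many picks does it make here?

Greedy: pick S4 (covers 5 new) → pick S7 (covers 5 new) → pick S1 (covers 1 new) → pick S6 (covers 1 new). Total picks: 4.

4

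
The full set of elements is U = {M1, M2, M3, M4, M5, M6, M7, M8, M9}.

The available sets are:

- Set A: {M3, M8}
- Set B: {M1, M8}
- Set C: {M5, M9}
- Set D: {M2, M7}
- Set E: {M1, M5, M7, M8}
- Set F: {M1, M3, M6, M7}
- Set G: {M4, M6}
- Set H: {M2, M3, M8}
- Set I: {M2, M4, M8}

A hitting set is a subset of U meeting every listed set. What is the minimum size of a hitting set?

Take T = {M4, M5, M7, M8}. Each listed set contains at least one of these, so T is a hitting set of size 4.
The sets A, C, D, G are pairwise disjoint, so any hitting set needs a separate element for each — at least 4. Hence 4 is optimal.

4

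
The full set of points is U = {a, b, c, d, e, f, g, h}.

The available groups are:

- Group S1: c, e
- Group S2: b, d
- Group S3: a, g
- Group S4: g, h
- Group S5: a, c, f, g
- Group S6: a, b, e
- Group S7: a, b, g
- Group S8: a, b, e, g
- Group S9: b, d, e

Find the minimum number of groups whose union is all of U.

3

S4, S5, and S9 cover everything between them: the union {a, b, c, d, e, f, g, h} is all of U.
Only S5 contains f, so S5 is forced; the remaining 4 points need at least 2 more groups (each remaining group adds at most 3) — so at least 3 groups are needed, and 3 is optimal.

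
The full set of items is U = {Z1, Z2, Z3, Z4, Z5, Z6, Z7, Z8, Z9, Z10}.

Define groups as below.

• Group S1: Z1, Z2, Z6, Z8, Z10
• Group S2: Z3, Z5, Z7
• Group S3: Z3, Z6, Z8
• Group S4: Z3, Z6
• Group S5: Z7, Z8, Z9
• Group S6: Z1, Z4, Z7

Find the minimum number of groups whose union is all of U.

Take {S1, S2, S5, S6}. Their union is {Z1, Z2, Z3, Z4, Z5, Z6, Z7, Z8, Z9, Z10}, which is all 10 items.
No 3 of the 6 groups cover everything (all 20 combinations miss at least one item), so 4 is optimal.

4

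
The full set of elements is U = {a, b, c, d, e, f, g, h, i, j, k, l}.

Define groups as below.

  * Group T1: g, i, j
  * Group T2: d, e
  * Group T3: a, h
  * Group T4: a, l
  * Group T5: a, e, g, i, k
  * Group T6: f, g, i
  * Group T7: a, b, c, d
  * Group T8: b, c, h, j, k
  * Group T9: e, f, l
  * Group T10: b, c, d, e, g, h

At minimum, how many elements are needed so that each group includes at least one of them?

4

Take T = {d, h, i, l}. Each listed group contains at least one of these, so T is a hitting set of size 4.
The groups T2, T4, T6, T8 are pairwise disjoint, so any hitting set needs a separate element for each — at least 4. Hence 4 is optimal.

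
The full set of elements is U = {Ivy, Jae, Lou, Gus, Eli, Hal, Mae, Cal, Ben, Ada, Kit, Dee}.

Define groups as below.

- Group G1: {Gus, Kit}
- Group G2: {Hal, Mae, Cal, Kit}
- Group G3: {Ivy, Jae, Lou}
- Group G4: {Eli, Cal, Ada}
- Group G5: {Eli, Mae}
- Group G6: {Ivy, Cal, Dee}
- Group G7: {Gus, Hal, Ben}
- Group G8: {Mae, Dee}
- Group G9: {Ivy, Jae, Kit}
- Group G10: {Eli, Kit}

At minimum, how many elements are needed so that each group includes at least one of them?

4

The 4 elements {Ivy, Gus, Eli, Mae} hit every group.
The groups G1, G3, G4, G8 are pairwise disjoint, so any hitting set needs a separate element for each — at least 4. Hence 4 is optimal.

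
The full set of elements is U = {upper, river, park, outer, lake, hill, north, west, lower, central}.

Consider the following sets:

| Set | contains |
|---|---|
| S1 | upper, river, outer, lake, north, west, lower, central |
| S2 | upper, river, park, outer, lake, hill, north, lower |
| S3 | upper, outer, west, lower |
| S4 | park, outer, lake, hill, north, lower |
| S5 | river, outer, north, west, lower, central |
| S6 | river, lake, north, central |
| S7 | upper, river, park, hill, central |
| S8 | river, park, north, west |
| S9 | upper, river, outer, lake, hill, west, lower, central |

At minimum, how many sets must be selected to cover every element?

2

Take {S2, S9}. Their union is {upper, river, park, outer, lake, hill, north, west, lower, central}, which is all 10 elements.
No single set has all 10 elements (the largest, S1, has 8), so 2 is optimal.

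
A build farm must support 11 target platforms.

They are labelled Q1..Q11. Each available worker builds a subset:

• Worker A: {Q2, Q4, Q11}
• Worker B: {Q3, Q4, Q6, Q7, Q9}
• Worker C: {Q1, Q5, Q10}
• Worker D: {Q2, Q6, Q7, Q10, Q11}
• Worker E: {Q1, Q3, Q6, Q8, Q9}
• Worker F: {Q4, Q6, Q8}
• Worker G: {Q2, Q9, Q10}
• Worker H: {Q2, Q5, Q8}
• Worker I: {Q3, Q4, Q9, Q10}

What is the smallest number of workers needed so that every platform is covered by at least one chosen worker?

A and C and D and E together: A ∪ C ∪ D ∪ E = {Q1, Q2, Q3, Q4, Q5, Q6, Q7, Q8, Q9, Q10, Q11} — every platform is covered.
No 3 of the 9 workers cover everything (all 84 combinations miss at least one platform), so 4 is optimal.

4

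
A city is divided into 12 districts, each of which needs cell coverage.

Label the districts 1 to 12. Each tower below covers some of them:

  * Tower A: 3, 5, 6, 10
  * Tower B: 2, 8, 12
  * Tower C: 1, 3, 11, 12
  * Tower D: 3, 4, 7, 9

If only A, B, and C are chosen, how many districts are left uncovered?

3

Union of A, B, C = {1, 2, 3, 5, 6, 8, 10, 11, 12}.
Not covered: 4, 7, 9 — 3 districts.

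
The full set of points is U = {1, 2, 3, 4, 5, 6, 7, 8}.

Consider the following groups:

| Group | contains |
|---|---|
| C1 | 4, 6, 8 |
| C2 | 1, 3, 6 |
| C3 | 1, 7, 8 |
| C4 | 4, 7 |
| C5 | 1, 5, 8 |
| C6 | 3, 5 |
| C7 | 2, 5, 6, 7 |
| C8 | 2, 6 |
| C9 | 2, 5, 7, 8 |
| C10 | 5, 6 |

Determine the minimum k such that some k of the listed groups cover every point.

3

C1 and C2 and C9 together: C1 ∪ C2 ∪ C9 = {1, 2, 3, 4, 5, 6, 7, 8} — every point is covered.
No 2 of the 10 groups cover everything (all 45 combinations miss at least one point), so 3 is optimal.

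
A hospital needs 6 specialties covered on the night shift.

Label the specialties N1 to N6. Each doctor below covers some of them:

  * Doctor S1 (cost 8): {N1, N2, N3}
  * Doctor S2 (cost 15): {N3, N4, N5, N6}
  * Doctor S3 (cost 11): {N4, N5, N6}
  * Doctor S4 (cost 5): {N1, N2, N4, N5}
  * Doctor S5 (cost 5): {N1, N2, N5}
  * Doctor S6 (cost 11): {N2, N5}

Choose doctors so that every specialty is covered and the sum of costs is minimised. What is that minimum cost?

19

S1, S3 together cover every specialty (S1 ∪ S3 = {N1, N2, N3, N4, N5, N6}); total cost 8 + 11 = 19.
The greedy pick S4, S2 costs 20; no covering selection beats 19.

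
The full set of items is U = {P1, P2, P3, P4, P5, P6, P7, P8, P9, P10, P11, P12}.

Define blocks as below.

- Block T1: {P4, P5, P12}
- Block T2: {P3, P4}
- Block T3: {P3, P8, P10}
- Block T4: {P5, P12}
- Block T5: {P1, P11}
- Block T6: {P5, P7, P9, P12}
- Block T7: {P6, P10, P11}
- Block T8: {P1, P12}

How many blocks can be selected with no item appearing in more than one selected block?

3

T1, T3, T5 are pairwise disjoint (T1={P4,P5,P12}; T3={P3,P8,P10}; T5={P1,P11}).
Every remaining block overlaps one of these, and no 4 of the listed blocks are pairwise disjoint, so 3 is the maximum.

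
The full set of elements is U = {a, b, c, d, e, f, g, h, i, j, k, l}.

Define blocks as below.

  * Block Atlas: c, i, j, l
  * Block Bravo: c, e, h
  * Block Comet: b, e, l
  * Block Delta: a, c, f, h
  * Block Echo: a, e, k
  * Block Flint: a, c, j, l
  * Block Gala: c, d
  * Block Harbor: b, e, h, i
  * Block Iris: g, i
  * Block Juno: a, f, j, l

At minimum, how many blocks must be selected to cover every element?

5

Echo, Gala, Harbor, Iris, and Juno cover everything between them: the union {a, b, c, d, e, f, g, h, i, j, k, l} is all of U.
No 4 of the 10 blocks cover everything (all 210 combinations miss at least one element), so 5 is optimal.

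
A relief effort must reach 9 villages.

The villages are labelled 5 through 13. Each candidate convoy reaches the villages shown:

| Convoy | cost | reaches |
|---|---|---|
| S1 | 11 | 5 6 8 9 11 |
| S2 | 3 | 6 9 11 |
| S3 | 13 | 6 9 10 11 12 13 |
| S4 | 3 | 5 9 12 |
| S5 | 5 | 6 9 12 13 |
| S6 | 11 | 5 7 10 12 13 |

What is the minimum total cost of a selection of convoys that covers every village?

22

S1, S6 together cover every village (S1 ∪ S6 = {5, 6, 7, 8, 9, 10, 11, 12, 13}); total cost 11 + 11 = 22.
The greedy pick S2, S4, S6, S1 costs 28; no covering selection beats 22.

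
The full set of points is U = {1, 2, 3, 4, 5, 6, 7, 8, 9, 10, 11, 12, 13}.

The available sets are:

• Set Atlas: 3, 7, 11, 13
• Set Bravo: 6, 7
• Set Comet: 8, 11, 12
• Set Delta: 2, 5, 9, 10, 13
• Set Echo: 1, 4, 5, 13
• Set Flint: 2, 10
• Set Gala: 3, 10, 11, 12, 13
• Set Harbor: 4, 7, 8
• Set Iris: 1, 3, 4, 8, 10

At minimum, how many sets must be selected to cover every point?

4

Bravo, Comet, Delta, and Iris cover everything between them: the union {1, 2, 3, 4, 5, 6, 7, 8, 9, 10, 11, 12, 13} is all of U.
Only Bravo contains 6, so Bravo is forced; the remaining 11 points need at least 3 more sets (each remaining set adds at most 5) — so at least 4 sets are needed, and 4 is optimal.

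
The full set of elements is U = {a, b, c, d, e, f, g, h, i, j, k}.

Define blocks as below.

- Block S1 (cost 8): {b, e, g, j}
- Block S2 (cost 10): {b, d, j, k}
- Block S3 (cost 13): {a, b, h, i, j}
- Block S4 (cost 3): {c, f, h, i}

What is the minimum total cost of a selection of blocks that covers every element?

S1, S2, S3, S4 together cover every element (S1 ∪ S2 ∪ S3 ∪ S4 = {a, b, c, d, e, f, g, h, i, j, k}); total cost 8 + 10 + 13 + 3 = 34.
No covering selection has total cost below 34.

34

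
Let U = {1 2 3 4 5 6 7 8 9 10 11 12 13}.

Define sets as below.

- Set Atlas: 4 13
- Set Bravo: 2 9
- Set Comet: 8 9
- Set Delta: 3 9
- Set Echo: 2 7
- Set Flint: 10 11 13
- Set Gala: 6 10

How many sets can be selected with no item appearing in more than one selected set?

Atlas, Comet, Echo, Gala are pairwise disjoint (Atlas={4,13}; Comet={8,9}; Echo={2,7}; Gala={6,10}).
Every remaining set overlaps one of these, and no 5 of the listed sets are pairwise disjoint, so 4 is the maximum.

4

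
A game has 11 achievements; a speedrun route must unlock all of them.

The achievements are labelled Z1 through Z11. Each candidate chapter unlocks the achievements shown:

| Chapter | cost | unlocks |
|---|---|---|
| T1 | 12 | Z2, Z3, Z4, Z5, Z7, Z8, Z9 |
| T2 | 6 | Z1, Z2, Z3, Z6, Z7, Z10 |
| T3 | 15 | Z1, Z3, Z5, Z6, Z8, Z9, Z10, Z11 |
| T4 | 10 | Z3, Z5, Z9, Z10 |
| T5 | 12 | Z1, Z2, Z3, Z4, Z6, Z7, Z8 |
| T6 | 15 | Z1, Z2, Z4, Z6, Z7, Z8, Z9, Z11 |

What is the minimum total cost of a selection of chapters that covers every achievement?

T4, T6 together cover every achievement (T4 ∪ T6 = {Z1, Z2, Z3, Z4, Z5, Z6, Z7, Z8, Z9, Z10, Z11}); total cost 10 + 15 = 25.
The greedy pick T2, T1, T3 costs 33; no covering selection beats 25.

25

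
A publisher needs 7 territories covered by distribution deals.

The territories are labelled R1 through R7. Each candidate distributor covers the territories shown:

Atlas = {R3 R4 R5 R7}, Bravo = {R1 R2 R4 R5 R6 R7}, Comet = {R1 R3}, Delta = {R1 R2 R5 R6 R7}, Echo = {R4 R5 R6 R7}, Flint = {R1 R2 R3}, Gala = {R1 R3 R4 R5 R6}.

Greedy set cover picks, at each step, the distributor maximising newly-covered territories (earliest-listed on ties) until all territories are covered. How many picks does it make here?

2

Greedy: pick Bravo (covers 6 new) → pick Atlas (covers 1 new). Total picks: 2.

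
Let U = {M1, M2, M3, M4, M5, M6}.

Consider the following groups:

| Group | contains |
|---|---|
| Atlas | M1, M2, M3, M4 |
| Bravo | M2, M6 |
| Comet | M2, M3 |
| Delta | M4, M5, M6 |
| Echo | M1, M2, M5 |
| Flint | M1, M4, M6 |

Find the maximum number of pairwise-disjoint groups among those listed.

Comet, Delta are pairwise disjoint (Comet={M2,M3}; Delta={M4,M5,M6}).
Every remaining group overlaps one of these, and no 3 of the listed groups are pairwise disjoint, so 2 is the maximum.

2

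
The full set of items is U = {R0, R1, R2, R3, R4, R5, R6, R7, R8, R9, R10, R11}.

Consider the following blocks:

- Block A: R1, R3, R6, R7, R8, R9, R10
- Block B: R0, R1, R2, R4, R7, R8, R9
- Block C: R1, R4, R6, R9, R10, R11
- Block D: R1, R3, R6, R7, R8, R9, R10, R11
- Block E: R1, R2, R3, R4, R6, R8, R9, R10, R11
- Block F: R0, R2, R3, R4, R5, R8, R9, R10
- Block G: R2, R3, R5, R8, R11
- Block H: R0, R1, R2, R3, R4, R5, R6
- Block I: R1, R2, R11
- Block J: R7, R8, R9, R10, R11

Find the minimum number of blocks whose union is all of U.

Take {H, J}. Their union is {R0, R1, R2, R3, R4, R5, R6, R7, R8, R9, R10, R11}, which is all 12 items.
No single block has all 12 items (the largest, E, has 9), so 2 is optimal.

2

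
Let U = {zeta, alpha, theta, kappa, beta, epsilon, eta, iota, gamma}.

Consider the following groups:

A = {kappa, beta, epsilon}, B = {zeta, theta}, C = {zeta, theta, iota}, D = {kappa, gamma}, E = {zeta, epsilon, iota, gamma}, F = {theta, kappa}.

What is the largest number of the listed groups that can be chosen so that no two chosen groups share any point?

E, F are pairwise disjoint (E={zeta,epsilon,iota,gamma}; F={theta,kappa}).
Every remaining group overlaps one of these, and no 3 of the listed groups are pairwise disjoint, so 2 is the maximum.

2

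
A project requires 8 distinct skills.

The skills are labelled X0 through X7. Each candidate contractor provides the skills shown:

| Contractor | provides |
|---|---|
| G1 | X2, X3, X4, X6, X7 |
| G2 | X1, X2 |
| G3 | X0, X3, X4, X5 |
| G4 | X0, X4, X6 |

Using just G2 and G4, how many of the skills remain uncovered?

3

Union of G2, G4 = {X0, X1, X2, X4, X6}.
Not covered: X3, X5, X7 — 3 skills.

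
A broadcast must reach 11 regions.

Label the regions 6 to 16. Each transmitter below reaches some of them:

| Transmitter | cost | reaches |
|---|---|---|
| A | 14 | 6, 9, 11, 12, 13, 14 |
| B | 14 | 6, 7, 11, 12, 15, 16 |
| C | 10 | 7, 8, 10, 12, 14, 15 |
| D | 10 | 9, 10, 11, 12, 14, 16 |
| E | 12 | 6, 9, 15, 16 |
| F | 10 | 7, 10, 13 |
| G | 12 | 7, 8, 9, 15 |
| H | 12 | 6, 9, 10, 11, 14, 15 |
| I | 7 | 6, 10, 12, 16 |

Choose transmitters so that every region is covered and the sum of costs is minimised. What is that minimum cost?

A, C, I together cover every region (A ∪ C ∪ I = {6, 7, 8, 9, 10, 11, 12, 13, 14, 15, 16}); total cost 14 + 10 + 7 = 31.
The greedy pick C, D, A costs 34; no covering selection beats 31.

31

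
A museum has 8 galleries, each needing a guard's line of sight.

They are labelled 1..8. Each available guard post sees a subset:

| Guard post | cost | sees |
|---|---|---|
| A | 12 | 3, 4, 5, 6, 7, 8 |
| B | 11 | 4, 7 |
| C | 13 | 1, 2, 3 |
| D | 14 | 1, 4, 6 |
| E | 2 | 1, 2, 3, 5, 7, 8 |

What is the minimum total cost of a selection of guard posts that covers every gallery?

14

A, E together cover every gallery (A ∪ E = {1, 2, 3, 4, 5, 6, 7, 8}); total cost 12 + 2 = 14.
No covering selection has total cost below 14.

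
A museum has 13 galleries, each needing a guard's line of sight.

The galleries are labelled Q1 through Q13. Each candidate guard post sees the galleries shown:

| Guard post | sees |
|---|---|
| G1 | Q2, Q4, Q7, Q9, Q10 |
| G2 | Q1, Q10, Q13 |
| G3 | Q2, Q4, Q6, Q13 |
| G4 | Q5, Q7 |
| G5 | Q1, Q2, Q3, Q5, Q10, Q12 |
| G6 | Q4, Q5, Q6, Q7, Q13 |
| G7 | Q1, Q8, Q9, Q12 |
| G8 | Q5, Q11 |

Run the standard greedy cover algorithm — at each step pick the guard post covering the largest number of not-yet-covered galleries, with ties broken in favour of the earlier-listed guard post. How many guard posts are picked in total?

Greedy: pick G5 (covers 6 new) → pick G6 (covers 4 new) → pick G7 (covers 2 new) → pick G8 (covers 1 new). Total picks: 4.

4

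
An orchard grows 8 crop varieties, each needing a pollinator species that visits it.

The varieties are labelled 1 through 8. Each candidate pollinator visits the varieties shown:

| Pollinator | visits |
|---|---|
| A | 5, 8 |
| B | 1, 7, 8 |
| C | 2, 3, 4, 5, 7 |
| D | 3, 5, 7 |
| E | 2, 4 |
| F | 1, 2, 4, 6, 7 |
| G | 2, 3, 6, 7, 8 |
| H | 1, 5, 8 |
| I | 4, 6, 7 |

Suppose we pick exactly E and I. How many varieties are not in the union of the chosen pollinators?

Union of E, I = {2, 4, 6, 7}.
Not covered: 1, 3, 5, 8 — 4 varieties.

4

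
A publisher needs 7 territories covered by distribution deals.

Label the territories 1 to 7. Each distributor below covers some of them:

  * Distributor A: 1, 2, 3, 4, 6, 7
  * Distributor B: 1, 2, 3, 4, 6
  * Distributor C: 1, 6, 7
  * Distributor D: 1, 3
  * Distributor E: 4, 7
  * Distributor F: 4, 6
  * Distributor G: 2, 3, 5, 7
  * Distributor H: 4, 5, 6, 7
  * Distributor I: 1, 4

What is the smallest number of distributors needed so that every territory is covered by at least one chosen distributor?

B and H together: B ∪ H = {1, 2, 3, 4, 5, 6, 7} — every territory is covered.
No single distributor has all 7 territories (the largest, A, has 6), so 2 is optimal.

2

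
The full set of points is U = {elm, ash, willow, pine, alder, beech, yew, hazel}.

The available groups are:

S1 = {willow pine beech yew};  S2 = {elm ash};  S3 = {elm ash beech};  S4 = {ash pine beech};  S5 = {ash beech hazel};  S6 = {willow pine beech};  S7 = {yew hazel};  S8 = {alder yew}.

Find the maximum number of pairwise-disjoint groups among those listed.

S2, S6, S7 are pairwise disjoint (S2={elm,ash}; S6={willow,pine,beech}; S7={yew,hazel}).
Every remaining group overlaps one of these, and no 4 of the listed groups are pairwise disjoint, so 3 is the maximum.

3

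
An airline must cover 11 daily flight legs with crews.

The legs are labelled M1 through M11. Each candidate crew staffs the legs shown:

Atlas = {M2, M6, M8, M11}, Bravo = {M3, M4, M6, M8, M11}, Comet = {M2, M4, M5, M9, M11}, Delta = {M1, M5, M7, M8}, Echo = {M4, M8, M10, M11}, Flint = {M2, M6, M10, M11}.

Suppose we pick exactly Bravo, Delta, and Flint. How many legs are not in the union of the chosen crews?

1

Union of Bravo, Delta, Flint = {M1, M2, M3, M4, M5, M6, M7, M8, M10, M11}.
Not covered: M9 — 1 leg.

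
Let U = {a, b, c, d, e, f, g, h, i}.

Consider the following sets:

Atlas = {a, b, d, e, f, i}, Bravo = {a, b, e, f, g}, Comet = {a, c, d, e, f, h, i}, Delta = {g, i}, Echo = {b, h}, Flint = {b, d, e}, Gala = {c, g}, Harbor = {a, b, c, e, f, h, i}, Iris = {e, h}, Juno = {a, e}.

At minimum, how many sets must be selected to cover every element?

Bravo and Comet cover everything between them: the union {a, b, c, d, e, f, g, h, i} is all of U.
No single set has all 9 elements (the largest, Comet, has 7), so 2 is optimal.

2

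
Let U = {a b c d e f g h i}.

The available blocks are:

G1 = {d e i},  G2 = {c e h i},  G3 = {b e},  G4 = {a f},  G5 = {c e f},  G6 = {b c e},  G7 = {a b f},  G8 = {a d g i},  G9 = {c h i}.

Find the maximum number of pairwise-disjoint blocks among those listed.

G3, G4, G9 are pairwise disjoint (G3={b,e}; G4={a,f}; G9={c,h,i}).
Every remaining block overlaps one of these, and no 4 of the listed blocks are pairwise disjoint, so 3 is the maximum.

3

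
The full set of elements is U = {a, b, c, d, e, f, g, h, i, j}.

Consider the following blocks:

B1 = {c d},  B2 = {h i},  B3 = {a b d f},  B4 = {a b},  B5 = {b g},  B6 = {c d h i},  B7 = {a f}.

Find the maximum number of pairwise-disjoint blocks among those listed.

4

B1, B2, B5, B7 are pairwise disjoint (B1={c,d}; B2={h,i}; B5={b,g}; B7={a,f}).
Every remaining block overlaps one of these, and no 5 of the listed blocks are pairwise disjoint, so 4 is the maximum.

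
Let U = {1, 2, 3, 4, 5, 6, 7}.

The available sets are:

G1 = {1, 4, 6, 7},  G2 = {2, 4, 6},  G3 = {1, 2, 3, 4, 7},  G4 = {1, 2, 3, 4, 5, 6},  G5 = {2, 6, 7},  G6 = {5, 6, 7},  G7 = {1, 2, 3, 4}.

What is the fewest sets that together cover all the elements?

G4 and G5 cover everything between them: the union {1, 2, 3, 4, 5, 6, 7} is all of U.
No single set has all 7 elements (the largest, G4, has 6), so 2 is optimal.

2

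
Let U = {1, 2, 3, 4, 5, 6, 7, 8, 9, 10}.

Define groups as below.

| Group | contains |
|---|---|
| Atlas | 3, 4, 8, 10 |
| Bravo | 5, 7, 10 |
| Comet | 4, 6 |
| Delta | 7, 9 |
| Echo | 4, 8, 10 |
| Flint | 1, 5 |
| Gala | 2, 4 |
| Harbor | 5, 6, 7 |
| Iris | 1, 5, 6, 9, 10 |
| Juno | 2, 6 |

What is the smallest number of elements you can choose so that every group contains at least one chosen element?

4

H = {4, 5, 6, 7} meets every group (each contains at least one member of H), and |H| = 4.
The groups Atlas, Delta, Flint, Juno are pairwise disjoint, so any hitting set needs a separate element for each — at least 4. Hence 4 is optimal.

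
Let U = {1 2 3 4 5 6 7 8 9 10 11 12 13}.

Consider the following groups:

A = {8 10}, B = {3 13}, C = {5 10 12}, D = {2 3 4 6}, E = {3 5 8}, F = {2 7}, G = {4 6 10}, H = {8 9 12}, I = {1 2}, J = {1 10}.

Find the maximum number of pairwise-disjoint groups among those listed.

B, G, H, I are pairwise disjoint (B={3,13}; G={4,6,10}; H={8,9,12}; I={1,2}).
Every remaining group overlaps one of these, and no 5 of the listed groups are pairwise disjoint, so 4 is the maximum.

4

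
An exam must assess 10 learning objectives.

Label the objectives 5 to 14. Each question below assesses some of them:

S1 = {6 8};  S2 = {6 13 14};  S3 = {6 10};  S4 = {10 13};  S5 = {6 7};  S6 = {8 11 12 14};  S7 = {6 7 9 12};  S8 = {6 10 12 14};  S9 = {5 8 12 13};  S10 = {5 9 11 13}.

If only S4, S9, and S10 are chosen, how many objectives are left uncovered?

Union of S4, S9, S10 = {5, 8, 9, 10, 11, 12, 13}.
Not covered: 6, 7, 14 — 3 objectives.

3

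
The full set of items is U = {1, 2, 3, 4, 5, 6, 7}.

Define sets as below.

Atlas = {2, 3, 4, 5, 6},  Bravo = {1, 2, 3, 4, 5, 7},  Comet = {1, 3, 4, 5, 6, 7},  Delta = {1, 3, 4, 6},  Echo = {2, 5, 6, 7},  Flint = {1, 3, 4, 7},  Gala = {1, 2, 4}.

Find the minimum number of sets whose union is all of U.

Atlas and Bravo together: Atlas ∪ Bravo = {1, 2, 3, 4, 5, 6, 7} — every item is covered.
No single set has all 7 items (the largest, Bravo, has 6), so 2 is optimal.

2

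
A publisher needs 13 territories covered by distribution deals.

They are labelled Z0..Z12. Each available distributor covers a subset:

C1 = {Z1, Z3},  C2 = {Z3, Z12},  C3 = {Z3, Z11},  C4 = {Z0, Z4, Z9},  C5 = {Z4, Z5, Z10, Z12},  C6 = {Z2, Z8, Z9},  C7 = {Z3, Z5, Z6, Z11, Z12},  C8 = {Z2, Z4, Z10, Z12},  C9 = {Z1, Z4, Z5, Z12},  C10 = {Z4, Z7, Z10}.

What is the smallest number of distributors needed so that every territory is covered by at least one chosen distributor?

5

Take {C4, C6, C7, C9, C10}. Their union is {Z0, Z1, Z2, Z3, Z4, Z5, Z6, Z7, Z8, Z9, Z10, Z11, Z12}, which is all 13 territories.
No 4 of the 10 distributors cover everything (all 210 combinations miss at least one territory), so 5 is optimal.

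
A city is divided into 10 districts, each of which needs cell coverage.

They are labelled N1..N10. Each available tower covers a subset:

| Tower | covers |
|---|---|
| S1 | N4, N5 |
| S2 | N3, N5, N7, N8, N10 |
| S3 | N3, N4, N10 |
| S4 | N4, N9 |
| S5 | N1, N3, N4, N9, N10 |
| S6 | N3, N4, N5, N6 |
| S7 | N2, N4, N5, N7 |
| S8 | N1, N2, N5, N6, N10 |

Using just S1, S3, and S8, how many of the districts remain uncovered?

3

Union of S1, S3, S8 = {N1, N2, N3, N4, N5, N6, N10}.
Not covered: N7, N8, N9 — 3 districts.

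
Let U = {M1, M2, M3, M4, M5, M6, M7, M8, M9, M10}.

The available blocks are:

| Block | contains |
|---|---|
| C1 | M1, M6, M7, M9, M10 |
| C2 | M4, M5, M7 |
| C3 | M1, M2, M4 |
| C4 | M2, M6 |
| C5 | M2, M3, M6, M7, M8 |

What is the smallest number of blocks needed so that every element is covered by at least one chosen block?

C1 and C2 and C5 together: C1 ∪ C2 ∪ C5 = {M1, M2, M3, M4, M5, M6, M7, M8, M9, M10} — every element is covered.
Only C5 contains M3, so C5 is forced; the remaining 5 elements need at least 2 more blocks (each remaining block adds at most 3) — so at least 3 blocks are needed, and 3 is optimal.

3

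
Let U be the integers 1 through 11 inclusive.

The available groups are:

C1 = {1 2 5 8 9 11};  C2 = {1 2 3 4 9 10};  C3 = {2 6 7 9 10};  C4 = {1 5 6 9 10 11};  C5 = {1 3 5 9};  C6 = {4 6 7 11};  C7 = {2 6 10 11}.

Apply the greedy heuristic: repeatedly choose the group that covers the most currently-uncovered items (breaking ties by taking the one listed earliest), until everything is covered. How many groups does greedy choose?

3

Greedy: pick C1 (covers 6 new) → pick C2 (covers 3 new) → pick C3 (covers 2 new). Total picks: 3.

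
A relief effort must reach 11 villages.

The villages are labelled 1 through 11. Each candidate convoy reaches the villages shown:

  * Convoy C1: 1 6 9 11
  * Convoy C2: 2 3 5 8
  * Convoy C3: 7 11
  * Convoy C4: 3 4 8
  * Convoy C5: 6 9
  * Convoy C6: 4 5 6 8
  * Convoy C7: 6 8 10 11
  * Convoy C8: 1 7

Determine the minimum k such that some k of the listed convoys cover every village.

C2 and C4 and C5 and C7 and C8 together: C2 ∪ C4 ∪ C5 ∪ C7 ∪ C8 = {1, 2, 3, 4, 5, 6, 7, 8, 9, 10, 11} — every village is covered.
No 4 of the 8 convoys cover everything (all 70 combinations miss at least one village), so 5 is optimal.

5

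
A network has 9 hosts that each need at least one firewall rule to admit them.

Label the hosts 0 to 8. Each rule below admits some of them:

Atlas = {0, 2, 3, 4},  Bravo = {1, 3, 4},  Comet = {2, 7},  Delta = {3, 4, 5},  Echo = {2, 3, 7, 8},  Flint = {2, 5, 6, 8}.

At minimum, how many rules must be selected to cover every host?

Take {Atlas, Bravo, Comet, Flint}. Their union is {0, 1, 2, 3, 4, 5, 6, 7, 8}, which is all 9 hosts.
No 3 of the 6 rules cover everything (all 20 combinations miss at least one host), so 4 is optimal.

4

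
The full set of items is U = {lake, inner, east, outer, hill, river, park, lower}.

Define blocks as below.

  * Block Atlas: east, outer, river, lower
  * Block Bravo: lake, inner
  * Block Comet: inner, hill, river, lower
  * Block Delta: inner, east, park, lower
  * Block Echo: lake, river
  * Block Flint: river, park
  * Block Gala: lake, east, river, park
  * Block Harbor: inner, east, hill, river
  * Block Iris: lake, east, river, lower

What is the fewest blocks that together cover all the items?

Take {Atlas, Comet, Gala}. Their union is {lake, inner, east, outer, hill, river, park, lower}, which is all 8 items.
Only Atlas contains outer, so Atlas is forced; the remaining 4 items need at least 2 more blocks (each remaining block adds at most 2) — so at least 3 blocks are needed, and 3 is optimal.

3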